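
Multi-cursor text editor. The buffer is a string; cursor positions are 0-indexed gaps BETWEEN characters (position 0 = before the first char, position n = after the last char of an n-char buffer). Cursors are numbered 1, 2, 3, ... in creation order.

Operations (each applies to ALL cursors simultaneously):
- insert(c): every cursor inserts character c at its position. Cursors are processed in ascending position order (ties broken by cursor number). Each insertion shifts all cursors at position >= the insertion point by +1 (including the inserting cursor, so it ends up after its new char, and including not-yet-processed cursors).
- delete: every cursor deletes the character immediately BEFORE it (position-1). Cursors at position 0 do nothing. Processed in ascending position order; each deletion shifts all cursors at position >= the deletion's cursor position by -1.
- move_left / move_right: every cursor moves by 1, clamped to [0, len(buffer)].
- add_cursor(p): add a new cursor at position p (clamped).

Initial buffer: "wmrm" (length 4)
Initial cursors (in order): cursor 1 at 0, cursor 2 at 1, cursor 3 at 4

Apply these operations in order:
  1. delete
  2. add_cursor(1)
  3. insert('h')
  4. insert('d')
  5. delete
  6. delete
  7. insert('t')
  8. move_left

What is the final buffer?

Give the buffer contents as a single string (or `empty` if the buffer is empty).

After op 1 (delete): buffer="mr" (len 2), cursors c1@0 c2@0 c3@2, authorship ..
After op 2 (add_cursor(1)): buffer="mr" (len 2), cursors c1@0 c2@0 c4@1 c3@2, authorship ..
After op 3 (insert('h')): buffer="hhmhrh" (len 6), cursors c1@2 c2@2 c4@4 c3@6, authorship 12.4.3
After op 4 (insert('d')): buffer="hhddmhdrhd" (len 10), cursors c1@4 c2@4 c4@7 c3@10, authorship 1212.44.33
After op 5 (delete): buffer="hhmhrh" (len 6), cursors c1@2 c2@2 c4@4 c3@6, authorship 12.4.3
After op 6 (delete): buffer="mr" (len 2), cursors c1@0 c2@0 c4@1 c3@2, authorship ..
After op 7 (insert('t')): buffer="ttmtrt" (len 6), cursors c1@2 c2@2 c4@4 c3@6, authorship 12.4.3
After op 8 (move_left): buffer="ttmtrt" (len 6), cursors c1@1 c2@1 c4@3 c3@5, authorship 12.4.3

Answer: ttmtrt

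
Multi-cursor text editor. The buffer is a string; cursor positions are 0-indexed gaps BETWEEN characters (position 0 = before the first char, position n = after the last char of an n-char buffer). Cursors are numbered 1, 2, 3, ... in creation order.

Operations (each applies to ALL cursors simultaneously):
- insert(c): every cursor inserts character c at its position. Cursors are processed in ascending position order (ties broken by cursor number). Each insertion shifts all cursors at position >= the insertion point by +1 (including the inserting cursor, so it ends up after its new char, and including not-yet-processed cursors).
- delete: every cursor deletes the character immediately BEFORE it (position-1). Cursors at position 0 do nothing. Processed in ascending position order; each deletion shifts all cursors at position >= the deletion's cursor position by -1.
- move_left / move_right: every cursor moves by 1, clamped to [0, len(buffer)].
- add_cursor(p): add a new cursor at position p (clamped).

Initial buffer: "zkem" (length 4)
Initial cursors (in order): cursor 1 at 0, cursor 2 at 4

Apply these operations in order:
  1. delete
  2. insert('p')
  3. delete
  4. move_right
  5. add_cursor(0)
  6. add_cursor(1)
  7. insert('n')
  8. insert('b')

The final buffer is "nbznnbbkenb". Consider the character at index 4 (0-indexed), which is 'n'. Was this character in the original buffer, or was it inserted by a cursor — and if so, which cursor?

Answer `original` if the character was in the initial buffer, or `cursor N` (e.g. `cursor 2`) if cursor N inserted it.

Answer: cursor 4

Derivation:
After op 1 (delete): buffer="zke" (len 3), cursors c1@0 c2@3, authorship ...
After op 2 (insert('p')): buffer="pzkep" (len 5), cursors c1@1 c2@5, authorship 1...2
After op 3 (delete): buffer="zke" (len 3), cursors c1@0 c2@3, authorship ...
After op 4 (move_right): buffer="zke" (len 3), cursors c1@1 c2@3, authorship ...
After op 5 (add_cursor(0)): buffer="zke" (len 3), cursors c3@0 c1@1 c2@3, authorship ...
After op 6 (add_cursor(1)): buffer="zke" (len 3), cursors c3@0 c1@1 c4@1 c2@3, authorship ...
After op 7 (insert('n')): buffer="nznnken" (len 7), cursors c3@1 c1@4 c4@4 c2@7, authorship 3.14..2
After op 8 (insert('b')): buffer="nbznnbbkenb" (len 11), cursors c3@2 c1@7 c4@7 c2@11, authorship 33.1414..22
Authorship (.=original, N=cursor N): 3 3 . 1 4 1 4 . . 2 2
Index 4: author = 4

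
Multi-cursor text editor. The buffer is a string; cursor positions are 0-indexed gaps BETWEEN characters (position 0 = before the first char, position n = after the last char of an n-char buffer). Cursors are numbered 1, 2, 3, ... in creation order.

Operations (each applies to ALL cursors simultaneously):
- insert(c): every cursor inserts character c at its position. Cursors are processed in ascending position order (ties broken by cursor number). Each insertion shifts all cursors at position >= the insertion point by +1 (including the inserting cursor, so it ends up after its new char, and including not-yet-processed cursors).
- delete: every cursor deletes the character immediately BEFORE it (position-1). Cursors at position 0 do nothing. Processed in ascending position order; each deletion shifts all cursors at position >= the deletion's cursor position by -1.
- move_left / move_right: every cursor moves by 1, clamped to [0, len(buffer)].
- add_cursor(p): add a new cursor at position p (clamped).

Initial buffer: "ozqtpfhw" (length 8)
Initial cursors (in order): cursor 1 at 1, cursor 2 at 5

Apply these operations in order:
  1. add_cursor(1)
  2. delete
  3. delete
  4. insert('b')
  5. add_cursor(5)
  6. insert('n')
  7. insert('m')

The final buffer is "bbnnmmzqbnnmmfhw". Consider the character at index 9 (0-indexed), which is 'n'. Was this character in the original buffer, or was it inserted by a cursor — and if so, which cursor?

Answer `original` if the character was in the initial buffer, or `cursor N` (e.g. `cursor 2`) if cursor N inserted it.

After op 1 (add_cursor(1)): buffer="ozqtpfhw" (len 8), cursors c1@1 c3@1 c2@5, authorship ........
After op 2 (delete): buffer="zqtfhw" (len 6), cursors c1@0 c3@0 c2@3, authorship ......
After op 3 (delete): buffer="zqfhw" (len 5), cursors c1@0 c3@0 c2@2, authorship .....
After op 4 (insert('b')): buffer="bbzqbfhw" (len 8), cursors c1@2 c3@2 c2@5, authorship 13..2...
After op 5 (add_cursor(5)): buffer="bbzqbfhw" (len 8), cursors c1@2 c3@2 c2@5 c4@5, authorship 13..2...
After op 6 (insert('n')): buffer="bbnnzqbnnfhw" (len 12), cursors c1@4 c3@4 c2@9 c4@9, authorship 1313..224...
After op 7 (insert('m')): buffer="bbnnmmzqbnnmmfhw" (len 16), cursors c1@6 c3@6 c2@13 c4@13, authorship 131313..22424...
Authorship (.=original, N=cursor N): 1 3 1 3 1 3 . . 2 2 4 2 4 . . .
Index 9: author = 2

Answer: cursor 2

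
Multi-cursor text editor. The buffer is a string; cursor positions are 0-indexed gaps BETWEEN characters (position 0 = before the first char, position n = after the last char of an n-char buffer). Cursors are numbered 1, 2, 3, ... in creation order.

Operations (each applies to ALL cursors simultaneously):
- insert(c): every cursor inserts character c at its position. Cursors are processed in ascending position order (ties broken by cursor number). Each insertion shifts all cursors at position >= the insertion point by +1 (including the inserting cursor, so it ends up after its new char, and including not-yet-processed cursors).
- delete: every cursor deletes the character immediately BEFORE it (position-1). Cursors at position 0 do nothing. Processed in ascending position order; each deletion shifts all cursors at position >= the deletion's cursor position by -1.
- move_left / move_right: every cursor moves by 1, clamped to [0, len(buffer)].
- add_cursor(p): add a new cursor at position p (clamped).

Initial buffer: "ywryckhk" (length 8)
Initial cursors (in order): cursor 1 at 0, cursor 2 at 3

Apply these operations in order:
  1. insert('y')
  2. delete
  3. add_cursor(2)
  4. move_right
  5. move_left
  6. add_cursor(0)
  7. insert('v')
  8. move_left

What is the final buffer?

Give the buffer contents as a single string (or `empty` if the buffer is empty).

After op 1 (insert('y')): buffer="yywryyckhk" (len 10), cursors c1@1 c2@5, authorship 1...2.....
After op 2 (delete): buffer="ywryckhk" (len 8), cursors c1@0 c2@3, authorship ........
After op 3 (add_cursor(2)): buffer="ywryckhk" (len 8), cursors c1@0 c3@2 c2@3, authorship ........
After op 4 (move_right): buffer="ywryckhk" (len 8), cursors c1@1 c3@3 c2@4, authorship ........
After op 5 (move_left): buffer="ywryckhk" (len 8), cursors c1@0 c3@2 c2@3, authorship ........
After op 6 (add_cursor(0)): buffer="ywryckhk" (len 8), cursors c1@0 c4@0 c3@2 c2@3, authorship ........
After op 7 (insert('v')): buffer="vvywvrvyckhk" (len 12), cursors c1@2 c4@2 c3@5 c2@7, authorship 14..3.2.....
After op 8 (move_left): buffer="vvywvrvyckhk" (len 12), cursors c1@1 c4@1 c3@4 c2@6, authorship 14..3.2.....

Answer: vvywvrvyckhk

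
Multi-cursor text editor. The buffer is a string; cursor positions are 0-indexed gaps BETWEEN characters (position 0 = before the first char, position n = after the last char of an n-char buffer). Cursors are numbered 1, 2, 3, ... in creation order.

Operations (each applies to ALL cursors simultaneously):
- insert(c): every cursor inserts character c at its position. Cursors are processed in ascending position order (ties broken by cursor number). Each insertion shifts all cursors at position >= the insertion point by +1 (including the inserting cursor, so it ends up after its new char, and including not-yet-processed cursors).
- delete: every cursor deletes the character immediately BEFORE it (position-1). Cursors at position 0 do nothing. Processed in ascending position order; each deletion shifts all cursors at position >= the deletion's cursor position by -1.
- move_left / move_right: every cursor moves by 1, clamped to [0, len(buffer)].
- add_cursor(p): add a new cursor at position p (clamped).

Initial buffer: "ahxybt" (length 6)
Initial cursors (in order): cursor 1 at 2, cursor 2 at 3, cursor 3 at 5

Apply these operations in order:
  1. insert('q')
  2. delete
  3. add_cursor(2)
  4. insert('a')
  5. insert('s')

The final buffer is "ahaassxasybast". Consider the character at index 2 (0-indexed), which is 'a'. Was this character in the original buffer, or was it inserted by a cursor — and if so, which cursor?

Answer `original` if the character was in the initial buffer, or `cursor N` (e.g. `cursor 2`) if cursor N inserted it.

After op 1 (insert('q')): buffer="ahqxqybqt" (len 9), cursors c1@3 c2@5 c3@8, authorship ..1.2..3.
After op 2 (delete): buffer="ahxybt" (len 6), cursors c1@2 c2@3 c3@5, authorship ......
After op 3 (add_cursor(2)): buffer="ahxybt" (len 6), cursors c1@2 c4@2 c2@3 c3@5, authorship ......
After op 4 (insert('a')): buffer="ahaaxaybat" (len 10), cursors c1@4 c4@4 c2@6 c3@9, authorship ..14.2..3.
After op 5 (insert('s')): buffer="ahaassxasybast" (len 14), cursors c1@6 c4@6 c2@9 c3@13, authorship ..1414.22..33.
Authorship (.=original, N=cursor N): . . 1 4 1 4 . 2 2 . . 3 3 .
Index 2: author = 1

Answer: cursor 1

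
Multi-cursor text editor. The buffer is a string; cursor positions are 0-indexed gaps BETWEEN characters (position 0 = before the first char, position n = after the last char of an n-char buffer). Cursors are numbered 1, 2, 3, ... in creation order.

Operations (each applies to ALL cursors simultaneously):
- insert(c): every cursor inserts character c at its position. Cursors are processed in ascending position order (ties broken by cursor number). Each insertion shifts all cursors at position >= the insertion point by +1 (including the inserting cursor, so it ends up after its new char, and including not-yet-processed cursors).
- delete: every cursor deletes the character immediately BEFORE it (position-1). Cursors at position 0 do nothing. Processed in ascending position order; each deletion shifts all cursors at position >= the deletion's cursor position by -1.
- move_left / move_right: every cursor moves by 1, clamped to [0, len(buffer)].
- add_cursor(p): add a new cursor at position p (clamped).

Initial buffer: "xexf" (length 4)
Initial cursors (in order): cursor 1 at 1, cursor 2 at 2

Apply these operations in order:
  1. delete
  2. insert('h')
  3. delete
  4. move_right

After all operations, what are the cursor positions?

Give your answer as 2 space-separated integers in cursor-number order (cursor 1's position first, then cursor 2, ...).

After op 1 (delete): buffer="xf" (len 2), cursors c1@0 c2@0, authorship ..
After op 2 (insert('h')): buffer="hhxf" (len 4), cursors c1@2 c2@2, authorship 12..
After op 3 (delete): buffer="xf" (len 2), cursors c1@0 c2@0, authorship ..
After op 4 (move_right): buffer="xf" (len 2), cursors c1@1 c2@1, authorship ..

Answer: 1 1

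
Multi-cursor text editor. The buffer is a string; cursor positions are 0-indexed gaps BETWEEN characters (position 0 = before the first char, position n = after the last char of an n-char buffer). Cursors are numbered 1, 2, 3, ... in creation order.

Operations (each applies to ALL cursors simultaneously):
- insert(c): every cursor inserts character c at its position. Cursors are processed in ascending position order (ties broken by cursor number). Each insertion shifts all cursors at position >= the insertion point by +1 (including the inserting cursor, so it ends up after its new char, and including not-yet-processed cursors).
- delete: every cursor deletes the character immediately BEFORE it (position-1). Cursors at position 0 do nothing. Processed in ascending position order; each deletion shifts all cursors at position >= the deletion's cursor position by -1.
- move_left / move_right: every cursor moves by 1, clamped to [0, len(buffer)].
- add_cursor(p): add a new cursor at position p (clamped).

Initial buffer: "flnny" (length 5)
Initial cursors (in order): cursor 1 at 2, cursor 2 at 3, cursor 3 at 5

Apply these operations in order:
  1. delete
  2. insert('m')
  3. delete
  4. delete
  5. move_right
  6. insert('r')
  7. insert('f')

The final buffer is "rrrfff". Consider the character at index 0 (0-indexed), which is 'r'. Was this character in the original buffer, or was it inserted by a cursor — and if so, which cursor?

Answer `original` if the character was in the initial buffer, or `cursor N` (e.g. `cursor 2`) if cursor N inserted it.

After op 1 (delete): buffer="fn" (len 2), cursors c1@1 c2@1 c3@2, authorship ..
After op 2 (insert('m')): buffer="fmmnm" (len 5), cursors c1@3 c2@3 c3@5, authorship .12.3
After op 3 (delete): buffer="fn" (len 2), cursors c1@1 c2@1 c3@2, authorship ..
After op 4 (delete): buffer="" (len 0), cursors c1@0 c2@0 c3@0, authorship 
After op 5 (move_right): buffer="" (len 0), cursors c1@0 c2@0 c3@0, authorship 
After op 6 (insert('r')): buffer="rrr" (len 3), cursors c1@3 c2@3 c3@3, authorship 123
After op 7 (insert('f')): buffer="rrrfff" (len 6), cursors c1@6 c2@6 c3@6, authorship 123123
Authorship (.=original, N=cursor N): 1 2 3 1 2 3
Index 0: author = 1

Answer: cursor 1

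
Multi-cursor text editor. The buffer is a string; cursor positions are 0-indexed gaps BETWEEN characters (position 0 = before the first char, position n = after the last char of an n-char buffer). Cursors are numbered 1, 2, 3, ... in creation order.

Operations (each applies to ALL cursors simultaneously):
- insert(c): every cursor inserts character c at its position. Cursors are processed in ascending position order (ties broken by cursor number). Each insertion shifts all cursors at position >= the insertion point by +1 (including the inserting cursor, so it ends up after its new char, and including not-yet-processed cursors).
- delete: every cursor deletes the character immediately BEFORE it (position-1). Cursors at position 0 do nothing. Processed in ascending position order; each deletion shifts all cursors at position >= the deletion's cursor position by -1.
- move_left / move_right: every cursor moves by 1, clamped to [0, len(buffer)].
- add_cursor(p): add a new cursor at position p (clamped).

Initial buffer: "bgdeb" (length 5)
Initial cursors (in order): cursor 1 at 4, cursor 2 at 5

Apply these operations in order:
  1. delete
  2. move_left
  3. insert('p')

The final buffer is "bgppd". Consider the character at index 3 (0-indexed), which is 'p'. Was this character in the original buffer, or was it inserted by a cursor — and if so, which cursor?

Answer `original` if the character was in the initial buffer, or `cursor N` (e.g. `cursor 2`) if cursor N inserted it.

Answer: cursor 2

Derivation:
After op 1 (delete): buffer="bgd" (len 3), cursors c1@3 c2@3, authorship ...
After op 2 (move_left): buffer="bgd" (len 3), cursors c1@2 c2@2, authorship ...
After op 3 (insert('p')): buffer="bgppd" (len 5), cursors c1@4 c2@4, authorship ..12.
Authorship (.=original, N=cursor N): . . 1 2 .
Index 3: author = 2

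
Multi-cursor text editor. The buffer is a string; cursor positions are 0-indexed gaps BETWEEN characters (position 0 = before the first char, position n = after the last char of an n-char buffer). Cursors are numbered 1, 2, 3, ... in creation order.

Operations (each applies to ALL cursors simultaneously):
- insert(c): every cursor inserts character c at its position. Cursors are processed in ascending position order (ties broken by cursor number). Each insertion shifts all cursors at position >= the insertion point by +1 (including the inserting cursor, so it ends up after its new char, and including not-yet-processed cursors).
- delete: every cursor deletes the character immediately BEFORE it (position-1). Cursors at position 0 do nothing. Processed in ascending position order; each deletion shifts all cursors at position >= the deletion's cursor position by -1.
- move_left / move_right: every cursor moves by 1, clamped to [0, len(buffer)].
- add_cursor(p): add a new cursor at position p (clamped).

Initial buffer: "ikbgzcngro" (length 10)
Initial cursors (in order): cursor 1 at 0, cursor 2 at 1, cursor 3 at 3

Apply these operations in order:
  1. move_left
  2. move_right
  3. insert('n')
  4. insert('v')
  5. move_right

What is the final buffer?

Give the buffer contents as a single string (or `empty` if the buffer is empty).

Answer: innvvkbnvgzcngro

Derivation:
After op 1 (move_left): buffer="ikbgzcngro" (len 10), cursors c1@0 c2@0 c3@2, authorship ..........
After op 2 (move_right): buffer="ikbgzcngro" (len 10), cursors c1@1 c2@1 c3@3, authorship ..........
After op 3 (insert('n')): buffer="innkbngzcngro" (len 13), cursors c1@3 c2@3 c3@6, authorship .12..3.......
After op 4 (insert('v')): buffer="innvvkbnvgzcngro" (len 16), cursors c1@5 c2@5 c3@9, authorship .1212..33.......
After op 5 (move_right): buffer="innvvkbnvgzcngro" (len 16), cursors c1@6 c2@6 c3@10, authorship .1212..33.......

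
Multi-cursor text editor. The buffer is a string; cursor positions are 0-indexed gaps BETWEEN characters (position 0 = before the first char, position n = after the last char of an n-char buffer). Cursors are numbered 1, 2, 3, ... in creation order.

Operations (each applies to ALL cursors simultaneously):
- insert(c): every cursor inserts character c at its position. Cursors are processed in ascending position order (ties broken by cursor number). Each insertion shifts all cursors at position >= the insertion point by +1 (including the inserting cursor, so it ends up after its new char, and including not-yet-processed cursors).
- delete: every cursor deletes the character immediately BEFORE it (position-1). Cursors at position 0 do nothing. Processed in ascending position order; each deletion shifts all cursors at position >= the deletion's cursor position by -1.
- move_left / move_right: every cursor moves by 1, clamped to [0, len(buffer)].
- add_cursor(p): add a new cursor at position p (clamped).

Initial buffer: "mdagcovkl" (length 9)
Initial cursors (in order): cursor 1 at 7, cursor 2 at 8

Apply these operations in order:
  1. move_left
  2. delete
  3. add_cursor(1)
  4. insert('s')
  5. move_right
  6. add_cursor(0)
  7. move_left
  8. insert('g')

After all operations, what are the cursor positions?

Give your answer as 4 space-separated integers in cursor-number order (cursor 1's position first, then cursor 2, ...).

Answer: 12 12 4 1

Derivation:
After op 1 (move_left): buffer="mdagcovkl" (len 9), cursors c1@6 c2@7, authorship .........
After op 2 (delete): buffer="mdagckl" (len 7), cursors c1@5 c2@5, authorship .......
After op 3 (add_cursor(1)): buffer="mdagckl" (len 7), cursors c3@1 c1@5 c2@5, authorship .......
After op 4 (insert('s')): buffer="msdagcsskl" (len 10), cursors c3@2 c1@8 c2@8, authorship .3....12..
After op 5 (move_right): buffer="msdagcsskl" (len 10), cursors c3@3 c1@9 c2@9, authorship .3....12..
After op 6 (add_cursor(0)): buffer="msdagcsskl" (len 10), cursors c4@0 c3@3 c1@9 c2@9, authorship .3....12..
After op 7 (move_left): buffer="msdagcsskl" (len 10), cursors c4@0 c3@2 c1@8 c2@8, authorship .3....12..
After op 8 (insert('g')): buffer="gmsgdagcssggkl" (len 14), cursors c4@1 c3@4 c1@12 c2@12, authorship 4.33....1212..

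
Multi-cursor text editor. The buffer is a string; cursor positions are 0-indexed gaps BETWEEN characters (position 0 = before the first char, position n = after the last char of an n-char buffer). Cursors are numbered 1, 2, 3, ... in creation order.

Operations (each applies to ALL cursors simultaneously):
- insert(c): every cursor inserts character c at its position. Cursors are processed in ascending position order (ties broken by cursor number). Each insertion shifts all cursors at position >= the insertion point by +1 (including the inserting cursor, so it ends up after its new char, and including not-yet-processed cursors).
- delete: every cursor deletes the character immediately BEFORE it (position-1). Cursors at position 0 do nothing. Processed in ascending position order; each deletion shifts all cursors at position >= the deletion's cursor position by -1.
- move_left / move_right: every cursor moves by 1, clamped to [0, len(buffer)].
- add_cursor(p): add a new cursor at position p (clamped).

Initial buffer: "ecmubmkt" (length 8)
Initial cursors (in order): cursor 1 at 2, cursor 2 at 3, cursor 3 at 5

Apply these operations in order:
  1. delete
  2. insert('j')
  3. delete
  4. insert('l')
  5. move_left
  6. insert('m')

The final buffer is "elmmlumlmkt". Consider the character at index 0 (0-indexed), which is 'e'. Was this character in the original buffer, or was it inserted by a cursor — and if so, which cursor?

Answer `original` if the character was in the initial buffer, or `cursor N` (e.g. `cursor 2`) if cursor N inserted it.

After op 1 (delete): buffer="eumkt" (len 5), cursors c1@1 c2@1 c3@2, authorship .....
After op 2 (insert('j')): buffer="ejjujmkt" (len 8), cursors c1@3 c2@3 c3@5, authorship .12.3...
After op 3 (delete): buffer="eumkt" (len 5), cursors c1@1 c2@1 c3@2, authorship .....
After op 4 (insert('l')): buffer="ellulmkt" (len 8), cursors c1@3 c2@3 c3@5, authorship .12.3...
After op 5 (move_left): buffer="ellulmkt" (len 8), cursors c1@2 c2@2 c3@4, authorship .12.3...
After op 6 (insert('m')): buffer="elmmlumlmkt" (len 11), cursors c1@4 c2@4 c3@7, authorship .1122.33...
Authorship (.=original, N=cursor N): . 1 1 2 2 . 3 3 . . .
Index 0: author = original

Answer: original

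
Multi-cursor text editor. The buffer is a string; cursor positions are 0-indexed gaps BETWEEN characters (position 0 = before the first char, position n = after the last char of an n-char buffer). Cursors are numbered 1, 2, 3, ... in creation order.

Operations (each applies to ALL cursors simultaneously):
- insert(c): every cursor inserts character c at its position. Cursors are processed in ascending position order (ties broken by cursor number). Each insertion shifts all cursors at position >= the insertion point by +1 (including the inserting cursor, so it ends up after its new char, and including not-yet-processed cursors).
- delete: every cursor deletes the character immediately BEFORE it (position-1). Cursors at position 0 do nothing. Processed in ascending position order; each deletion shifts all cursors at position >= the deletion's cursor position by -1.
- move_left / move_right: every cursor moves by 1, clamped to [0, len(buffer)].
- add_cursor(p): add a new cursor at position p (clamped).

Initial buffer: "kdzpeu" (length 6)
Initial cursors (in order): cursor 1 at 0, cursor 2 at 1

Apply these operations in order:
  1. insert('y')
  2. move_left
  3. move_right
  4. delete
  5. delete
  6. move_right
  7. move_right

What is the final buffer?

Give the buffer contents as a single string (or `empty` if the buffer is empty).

Answer: dzpeu

Derivation:
After op 1 (insert('y')): buffer="ykydzpeu" (len 8), cursors c1@1 c2@3, authorship 1.2.....
After op 2 (move_left): buffer="ykydzpeu" (len 8), cursors c1@0 c2@2, authorship 1.2.....
After op 3 (move_right): buffer="ykydzpeu" (len 8), cursors c1@1 c2@3, authorship 1.2.....
After op 4 (delete): buffer="kdzpeu" (len 6), cursors c1@0 c2@1, authorship ......
After op 5 (delete): buffer="dzpeu" (len 5), cursors c1@0 c2@0, authorship .....
After op 6 (move_right): buffer="dzpeu" (len 5), cursors c1@1 c2@1, authorship .....
After op 7 (move_right): buffer="dzpeu" (len 5), cursors c1@2 c2@2, authorship .....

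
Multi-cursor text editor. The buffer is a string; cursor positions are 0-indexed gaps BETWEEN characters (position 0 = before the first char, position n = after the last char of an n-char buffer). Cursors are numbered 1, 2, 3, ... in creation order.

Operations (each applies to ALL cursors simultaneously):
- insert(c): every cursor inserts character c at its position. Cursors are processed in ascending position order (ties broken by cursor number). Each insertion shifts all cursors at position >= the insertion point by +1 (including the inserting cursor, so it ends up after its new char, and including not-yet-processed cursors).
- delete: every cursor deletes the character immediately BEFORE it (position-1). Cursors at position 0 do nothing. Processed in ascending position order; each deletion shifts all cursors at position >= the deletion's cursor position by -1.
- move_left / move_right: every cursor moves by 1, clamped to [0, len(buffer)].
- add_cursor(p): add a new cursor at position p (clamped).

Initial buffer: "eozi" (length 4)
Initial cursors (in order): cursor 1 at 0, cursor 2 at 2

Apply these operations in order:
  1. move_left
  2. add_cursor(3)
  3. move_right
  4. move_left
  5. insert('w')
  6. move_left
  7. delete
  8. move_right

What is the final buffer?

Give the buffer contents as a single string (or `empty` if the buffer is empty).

After op 1 (move_left): buffer="eozi" (len 4), cursors c1@0 c2@1, authorship ....
After op 2 (add_cursor(3)): buffer="eozi" (len 4), cursors c1@0 c2@1 c3@3, authorship ....
After op 3 (move_right): buffer="eozi" (len 4), cursors c1@1 c2@2 c3@4, authorship ....
After op 4 (move_left): buffer="eozi" (len 4), cursors c1@0 c2@1 c3@3, authorship ....
After op 5 (insert('w')): buffer="wewozwi" (len 7), cursors c1@1 c2@3 c3@6, authorship 1.2..3.
After op 6 (move_left): buffer="wewozwi" (len 7), cursors c1@0 c2@2 c3@5, authorship 1.2..3.
After op 7 (delete): buffer="wwowi" (len 5), cursors c1@0 c2@1 c3@3, authorship 12.3.
After op 8 (move_right): buffer="wwowi" (len 5), cursors c1@1 c2@2 c3@4, authorship 12.3.

Answer: wwowi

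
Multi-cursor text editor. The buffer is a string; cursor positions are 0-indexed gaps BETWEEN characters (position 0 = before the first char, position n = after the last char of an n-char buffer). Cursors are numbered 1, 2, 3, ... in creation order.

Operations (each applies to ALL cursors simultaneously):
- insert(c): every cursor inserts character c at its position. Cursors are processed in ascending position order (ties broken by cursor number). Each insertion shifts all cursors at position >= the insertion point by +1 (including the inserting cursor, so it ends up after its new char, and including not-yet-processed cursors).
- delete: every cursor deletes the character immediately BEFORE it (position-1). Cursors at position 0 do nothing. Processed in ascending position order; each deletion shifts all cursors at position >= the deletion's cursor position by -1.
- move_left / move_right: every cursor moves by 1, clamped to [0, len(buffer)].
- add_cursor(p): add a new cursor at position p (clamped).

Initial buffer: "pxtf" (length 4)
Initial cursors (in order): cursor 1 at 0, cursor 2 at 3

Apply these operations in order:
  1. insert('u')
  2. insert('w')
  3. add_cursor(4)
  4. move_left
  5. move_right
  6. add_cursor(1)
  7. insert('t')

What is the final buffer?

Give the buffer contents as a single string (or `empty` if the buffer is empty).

Answer: utwtpxttuwtf

Derivation:
After op 1 (insert('u')): buffer="upxtuf" (len 6), cursors c1@1 c2@5, authorship 1...2.
After op 2 (insert('w')): buffer="uwpxtuwf" (len 8), cursors c1@2 c2@7, authorship 11...22.
After op 3 (add_cursor(4)): buffer="uwpxtuwf" (len 8), cursors c1@2 c3@4 c2@7, authorship 11...22.
After op 4 (move_left): buffer="uwpxtuwf" (len 8), cursors c1@1 c3@3 c2@6, authorship 11...22.
After op 5 (move_right): buffer="uwpxtuwf" (len 8), cursors c1@2 c3@4 c2@7, authorship 11...22.
After op 6 (add_cursor(1)): buffer="uwpxtuwf" (len 8), cursors c4@1 c1@2 c3@4 c2@7, authorship 11...22.
After op 7 (insert('t')): buffer="utwtpxttuwtf" (len 12), cursors c4@2 c1@4 c3@7 c2@11, authorship 1411..3.222.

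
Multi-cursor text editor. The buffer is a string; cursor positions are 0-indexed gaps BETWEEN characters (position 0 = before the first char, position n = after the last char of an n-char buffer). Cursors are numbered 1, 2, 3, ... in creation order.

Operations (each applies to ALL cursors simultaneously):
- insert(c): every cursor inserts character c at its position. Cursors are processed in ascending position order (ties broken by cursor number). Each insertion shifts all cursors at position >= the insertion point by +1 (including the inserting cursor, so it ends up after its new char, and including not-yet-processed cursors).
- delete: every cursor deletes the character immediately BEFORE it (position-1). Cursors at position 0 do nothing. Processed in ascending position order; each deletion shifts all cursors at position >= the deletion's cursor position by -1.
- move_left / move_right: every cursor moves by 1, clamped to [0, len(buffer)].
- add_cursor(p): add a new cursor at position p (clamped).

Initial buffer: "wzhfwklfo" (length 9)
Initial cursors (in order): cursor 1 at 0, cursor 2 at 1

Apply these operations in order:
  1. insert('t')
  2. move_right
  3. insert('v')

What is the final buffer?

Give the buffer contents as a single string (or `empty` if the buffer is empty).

Answer: twvtzvhfwklfo

Derivation:
After op 1 (insert('t')): buffer="twtzhfwklfo" (len 11), cursors c1@1 c2@3, authorship 1.2........
After op 2 (move_right): buffer="twtzhfwklfo" (len 11), cursors c1@2 c2@4, authorship 1.2........
After op 3 (insert('v')): buffer="twvtzvhfwklfo" (len 13), cursors c1@3 c2@6, authorship 1.12.2.......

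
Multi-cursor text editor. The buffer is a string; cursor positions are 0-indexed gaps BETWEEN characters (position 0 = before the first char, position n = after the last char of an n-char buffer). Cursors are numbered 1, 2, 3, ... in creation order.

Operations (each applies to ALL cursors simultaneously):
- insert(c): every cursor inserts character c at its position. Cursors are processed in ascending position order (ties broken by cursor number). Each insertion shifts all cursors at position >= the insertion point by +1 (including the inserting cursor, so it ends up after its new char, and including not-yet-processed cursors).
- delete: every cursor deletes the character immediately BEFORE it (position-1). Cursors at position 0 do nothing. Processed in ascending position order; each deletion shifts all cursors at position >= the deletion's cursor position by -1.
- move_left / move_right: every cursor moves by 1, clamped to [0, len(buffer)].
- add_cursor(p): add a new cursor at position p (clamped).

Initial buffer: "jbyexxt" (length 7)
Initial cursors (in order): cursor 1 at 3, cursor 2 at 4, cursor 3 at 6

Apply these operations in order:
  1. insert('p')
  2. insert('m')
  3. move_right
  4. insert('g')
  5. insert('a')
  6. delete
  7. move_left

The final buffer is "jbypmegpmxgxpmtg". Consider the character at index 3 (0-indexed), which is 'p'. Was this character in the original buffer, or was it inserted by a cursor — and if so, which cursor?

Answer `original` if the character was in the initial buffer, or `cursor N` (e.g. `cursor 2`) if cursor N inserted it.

Answer: cursor 1

Derivation:
After op 1 (insert('p')): buffer="jbypepxxpt" (len 10), cursors c1@4 c2@6 c3@9, authorship ...1.2..3.
After op 2 (insert('m')): buffer="jbypmepmxxpmt" (len 13), cursors c1@5 c2@8 c3@12, authorship ...11.22..33.
After op 3 (move_right): buffer="jbypmepmxxpmt" (len 13), cursors c1@6 c2@9 c3@13, authorship ...11.22..33.
After op 4 (insert('g')): buffer="jbypmegpmxgxpmtg" (len 16), cursors c1@7 c2@11 c3@16, authorship ...11.122.2.33.3
After op 5 (insert('a')): buffer="jbypmegapmxgaxpmtga" (len 19), cursors c1@8 c2@13 c3@19, authorship ...11.1122.22.33.33
After op 6 (delete): buffer="jbypmegpmxgxpmtg" (len 16), cursors c1@7 c2@11 c3@16, authorship ...11.122.2.33.3
After op 7 (move_left): buffer="jbypmegpmxgxpmtg" (len 16), cursors c1@6 c2@10 c3@15, authorship ...11.122.2.33.3
Authorship (.=original, N=cursor N): . . . 1 1 . 1 2 2 . 2 . 3 3 . 3
Index 3: author = 1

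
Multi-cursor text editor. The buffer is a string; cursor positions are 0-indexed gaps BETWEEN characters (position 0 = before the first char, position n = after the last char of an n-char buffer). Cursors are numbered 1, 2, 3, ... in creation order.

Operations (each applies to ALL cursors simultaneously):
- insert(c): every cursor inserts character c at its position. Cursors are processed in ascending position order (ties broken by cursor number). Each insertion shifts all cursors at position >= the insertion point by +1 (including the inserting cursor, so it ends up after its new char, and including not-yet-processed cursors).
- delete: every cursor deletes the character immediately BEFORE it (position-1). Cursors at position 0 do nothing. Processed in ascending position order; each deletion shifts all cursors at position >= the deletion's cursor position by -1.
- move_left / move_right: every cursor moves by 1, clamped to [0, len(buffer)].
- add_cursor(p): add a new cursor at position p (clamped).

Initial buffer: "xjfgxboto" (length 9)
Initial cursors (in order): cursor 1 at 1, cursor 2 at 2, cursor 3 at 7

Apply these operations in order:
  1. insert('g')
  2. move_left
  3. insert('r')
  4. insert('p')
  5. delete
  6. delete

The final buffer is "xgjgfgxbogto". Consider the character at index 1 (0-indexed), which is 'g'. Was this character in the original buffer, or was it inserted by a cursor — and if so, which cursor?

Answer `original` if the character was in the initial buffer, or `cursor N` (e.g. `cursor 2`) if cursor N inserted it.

Answer: cursor 1

Derivation:
After op 1 (insert('g')): buffer="xgjgfgxbogto" (len 12), cursors c1@2 c2@4 c3@10, authorship .1.2.....3..
After op 2 (move_left): buffer="xgjgfgxbogto" (len 12), cursors c1@1 c2@3 c3@9, authorship .1.2.....3..
After op 3 (insert('r')): buffer="xrgjrgfgxborgto" (len 15), cursors c1@2 c2@5 c3@12, authorship .11.22.....33..
After op 4 (insert('p')): buffer="xrpgjrpgfgxborpgto" (len 18), cursors c1@3 c2@7 c3@15, authorship .111.222.....333..
After op 5 (delete): buffer="xrgjrgfgxborgto" (len 15), cursors c1@2 c2@5 c3@12, authorship .11.22.....33..
After op 6 (delete): buffer="xgjgfgxbogto" (len 12), cursors c1@1 c2@3 c3@9, authorship .1.2.....3..
Authorship (.=original, N=cursor N): . 1 . 2 . . . . . 3 . .
Index 1: author = 1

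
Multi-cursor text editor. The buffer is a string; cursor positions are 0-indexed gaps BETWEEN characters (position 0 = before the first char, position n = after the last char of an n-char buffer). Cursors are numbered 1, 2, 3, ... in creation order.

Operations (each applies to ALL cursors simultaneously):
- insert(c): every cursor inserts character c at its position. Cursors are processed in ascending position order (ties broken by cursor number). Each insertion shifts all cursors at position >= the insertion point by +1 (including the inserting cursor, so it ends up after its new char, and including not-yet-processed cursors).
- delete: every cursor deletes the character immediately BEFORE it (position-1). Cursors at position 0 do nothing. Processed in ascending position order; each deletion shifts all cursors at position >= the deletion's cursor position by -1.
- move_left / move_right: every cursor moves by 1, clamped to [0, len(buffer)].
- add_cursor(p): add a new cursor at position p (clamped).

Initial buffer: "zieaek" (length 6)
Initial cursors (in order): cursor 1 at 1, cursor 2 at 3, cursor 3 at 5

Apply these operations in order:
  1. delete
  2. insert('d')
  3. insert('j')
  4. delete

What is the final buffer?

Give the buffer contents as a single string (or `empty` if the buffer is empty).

After op 1 (delete): buffer="iak" (len 3), cursors c1@0 c2@1 c3@2, authorship ...
After op 2 (insert('d')): buffer="didadk" (len 6), cursors c1@1 c2@3 c3@5, authorship 1.2.3.
After op 3 (insert('j')): buffer="djidjadjk" (len 9), cursors c1@2 c2@5 c3@8, authorship 11.22.33.
After op 4 (delete): buffer="didadk" (len 6), cursors c1@1 c2@3 c3@5, authorship 1.2.3.

Answer: didadk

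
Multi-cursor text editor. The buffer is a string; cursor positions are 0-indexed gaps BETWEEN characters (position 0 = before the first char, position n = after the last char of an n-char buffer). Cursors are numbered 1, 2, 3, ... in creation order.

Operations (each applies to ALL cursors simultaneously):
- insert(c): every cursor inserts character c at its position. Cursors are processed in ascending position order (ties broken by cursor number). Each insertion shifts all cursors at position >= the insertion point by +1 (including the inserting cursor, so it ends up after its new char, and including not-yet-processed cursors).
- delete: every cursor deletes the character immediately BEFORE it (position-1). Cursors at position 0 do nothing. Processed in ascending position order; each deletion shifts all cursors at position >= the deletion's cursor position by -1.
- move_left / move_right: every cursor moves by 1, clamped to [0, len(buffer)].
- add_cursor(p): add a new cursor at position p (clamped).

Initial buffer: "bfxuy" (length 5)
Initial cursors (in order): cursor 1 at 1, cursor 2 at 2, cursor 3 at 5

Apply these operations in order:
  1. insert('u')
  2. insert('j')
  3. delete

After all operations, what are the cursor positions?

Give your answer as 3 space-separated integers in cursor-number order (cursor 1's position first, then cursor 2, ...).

After op 1 (insert('u')): buffer="bufuxuyu" (len 8), cursors c1@2 c2@4 c3@8, authorship .1.2...3
After op 2 (insert('j')): buffer="bujfujxuyuj" (len 11), cursors c1@3 c2@6 c3@11, authorship .11.22...33
After op 3 (delete): buffer="bufuxuyu" (len 8), cursors c1@2 c2@4 c3@8, authorship .1.2...3

Answer: 2 4 8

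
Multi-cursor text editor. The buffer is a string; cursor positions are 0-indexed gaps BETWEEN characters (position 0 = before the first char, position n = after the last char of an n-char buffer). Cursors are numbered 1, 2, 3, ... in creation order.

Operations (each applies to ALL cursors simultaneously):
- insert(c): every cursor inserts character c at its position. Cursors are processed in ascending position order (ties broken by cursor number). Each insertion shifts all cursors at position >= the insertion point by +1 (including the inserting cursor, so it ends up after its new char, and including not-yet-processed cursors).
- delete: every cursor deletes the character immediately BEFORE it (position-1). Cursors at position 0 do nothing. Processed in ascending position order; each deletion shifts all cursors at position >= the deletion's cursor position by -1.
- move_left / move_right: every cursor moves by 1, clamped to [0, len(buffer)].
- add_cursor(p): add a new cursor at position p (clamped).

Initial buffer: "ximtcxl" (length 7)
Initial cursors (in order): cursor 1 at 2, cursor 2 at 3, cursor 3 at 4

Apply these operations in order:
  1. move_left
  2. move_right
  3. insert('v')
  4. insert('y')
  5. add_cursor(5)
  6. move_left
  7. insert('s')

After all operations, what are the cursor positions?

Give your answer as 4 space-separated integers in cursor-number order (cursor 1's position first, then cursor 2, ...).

After op 1 (move_left): buffer="ximtcxl" (len 7), cursors c1@1 c2@2 c3@3, authorship .......
After op 2 (move_right): buffer="ximtcxl" (len 7), cursors c1@2 c2@3 c3@4, authorship .......
After op 3 (insert('v')): buffer="xivmvtvcxl" (len 10), cursors c1@3 c2@5 c3@7, authorship ..1.2.3...
After op 4 (insert('y')): buffer="xivymvytvycxl" (len 13), cursors c1@4 c2@7 c3@10, authorship ..11.22.33...
After op 5 (add_cursor(5)): buffer="xivymvytvycxl" (len 13), cursors c1@4 c4@5 c2@7 c3@10, authorship ..11.22.33...
After op 6 (move_left): buffer="xivymvytvycxl" (len 13), cursors c1@3 c4@4 c2@6 c3@9, authorship ..11.22.33...
After op 7 (insert('s')): buffer="xivsysmvsytvsycxl" (len 17), cursors c1@4 c4@6 c2@9 c3@13, authorship ..1114.222.333...

Answer: 4 9 13 6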